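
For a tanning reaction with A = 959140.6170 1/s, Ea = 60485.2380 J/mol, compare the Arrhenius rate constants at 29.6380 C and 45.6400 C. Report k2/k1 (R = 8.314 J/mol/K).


T1 = 29.6380 + 273.15 = 302.7880 K; T2 = 45.6400 + 273.15 = 318.7900 K
k1 = A * exp(-Ea/(R*T1)) = 959140.6170 * exp(-60485.2380/(8.314*302.7880)) = 3.5242e-05 1/s
k2 = A * exp(-Ea/(R*T2)) = 959140.6170 * exp(-60485.2380/(8.314*318.7900)) = 1.1772e-04 1/s
k2/k1 = 1.1772e-04 / 3.5242e-05 = 3.3403


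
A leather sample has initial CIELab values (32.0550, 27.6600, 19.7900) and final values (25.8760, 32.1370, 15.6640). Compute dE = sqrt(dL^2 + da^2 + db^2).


dL = -6.1790, da = 4.4770, db = -4.1260
dE = sqrt((-6.1790)^2 + 4.4770^2 + (-4.1260)^2) = 8.6745


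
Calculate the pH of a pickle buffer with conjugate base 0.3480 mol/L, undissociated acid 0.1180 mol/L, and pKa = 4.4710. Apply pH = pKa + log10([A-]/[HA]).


ratio = [A-] / [HA] = 0.3480 / 0.1180 = 2.9492
log10(ratio) = 0.4697
pH = pKa + log10(ratio) = 4.4710 + 0.4697 = 4.9407


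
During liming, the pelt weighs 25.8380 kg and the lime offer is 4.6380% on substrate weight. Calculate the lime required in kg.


Formula: Lime = substrate * pct / 100
Substituting: Lime = 25.8380 * 4.6380 / 100
Result: 1.1984 kg


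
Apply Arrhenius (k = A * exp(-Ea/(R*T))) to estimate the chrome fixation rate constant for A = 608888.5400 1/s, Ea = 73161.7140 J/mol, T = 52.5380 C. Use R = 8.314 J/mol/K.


T_K = T_C + 273.15 = 52.5380 + 273.15 = 325.6880 K
exponent = -Ea / (R * T_K) = -73161.7140 / (8.314 * 325.6880) = -27.0192
k = A * exp(exponent) = 608888.5400 * exp(-27.0192) = 1.1227e-06 1/s


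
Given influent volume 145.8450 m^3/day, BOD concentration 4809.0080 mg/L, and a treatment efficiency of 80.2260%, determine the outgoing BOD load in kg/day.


Load_in = volume * conc / 1000 = 145.8450 * 4809.0080 / 1000 = 701.3698 kg/day
Removed = Load_in * eff / 100 = 701.3698 * 80.2260 / 100 = 562.6809 kg/day
Load_out = Load_in - Removed = 701.3698 - 562.6809 = 138.6889 kg/day


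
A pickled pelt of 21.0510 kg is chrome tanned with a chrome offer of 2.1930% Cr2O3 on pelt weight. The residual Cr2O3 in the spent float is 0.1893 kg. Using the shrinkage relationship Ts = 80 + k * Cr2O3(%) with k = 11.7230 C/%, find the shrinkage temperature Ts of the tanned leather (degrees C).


Offered = pelt * offer_pct / 100 = 21.0510 * 2.1930 / 100 = 0.4616 kg
Uptake = offered - residual = 0.4616 - 0.1893 = 0.2723 kg
Cr2O3% on pelt = uptake / pelt * 100 = 0.2723 / 21.0510 * 100 = 1.2938 %
Ts = 80 + k * Cr2O3% = 80 + 11.7230 * 1.2938 = 95.1667 C


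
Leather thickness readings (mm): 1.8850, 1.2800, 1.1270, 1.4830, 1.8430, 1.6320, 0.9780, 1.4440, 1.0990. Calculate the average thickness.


Formula: Average = sum / n
Substituting: Average = 12.7710 / 9
Result: 1.4190 mm


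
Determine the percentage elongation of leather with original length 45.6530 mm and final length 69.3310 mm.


Formula: Elongation = (Lf - L0) / L0 * 100
Substituting: Elongation = (69.3310 - 45.6530) / 45.6530 * 100
Result: 51.8652 %


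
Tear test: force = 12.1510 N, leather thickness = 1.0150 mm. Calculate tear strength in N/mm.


Formula: Tear strength = force / thickness
Substituting: Tear strength = 12.1510 / 1.0150
Result: 11.9714 N/mm


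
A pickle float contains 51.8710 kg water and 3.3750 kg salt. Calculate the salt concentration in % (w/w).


Formula: Conc = salt / (water + salt) * 100
Substituting: Conc = 3.3750 / (51.8710 + 3.3750) * 100
Result: 6.1090 %


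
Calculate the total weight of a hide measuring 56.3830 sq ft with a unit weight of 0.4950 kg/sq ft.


Formula: Weight = area * weight_per_sqft
Substituting: Weight = 56.3830 * 0.4950
Result: 27.9096 kg


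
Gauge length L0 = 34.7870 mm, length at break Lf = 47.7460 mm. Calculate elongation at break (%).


Formula: Elongation = (Lf - L0) / L0 * 100
Substituting: Elongation = (47.7460 - 34.7870) / 34.7870 * 100
Result: 37.2524 %


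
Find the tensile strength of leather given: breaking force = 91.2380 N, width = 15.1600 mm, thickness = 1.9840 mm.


Formula: TS = force / (width * thickness)
Substituting: TS = 91.2380 / (15.1600 * 1.9840)
Result: 3.0334 N/mm^2


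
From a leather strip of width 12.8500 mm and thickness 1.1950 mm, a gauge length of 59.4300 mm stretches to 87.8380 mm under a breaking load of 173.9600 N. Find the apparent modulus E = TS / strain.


TS = F / (w * t) = 173.9600 / (12.8500 * 1.1950) = 11.3287 N/mm^2
strain = (Lf - L0) / L0 = (87.8380 - 59.4300) / 59.4300 = 0.4780
E = TS / strain = 11.3287 / 0.4780 = 23.6997 N/mm^2


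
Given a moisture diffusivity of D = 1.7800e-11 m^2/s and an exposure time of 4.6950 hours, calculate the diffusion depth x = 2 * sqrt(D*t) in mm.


t = 4.6950 hr * 3600 = 16902.0000 s
D * t = 1.7800e-11 * 16902.0000 = 3.0086e-07
x = 2 * sqrt(D*t) = 2 * sqrt(3.0086e-07) = 0.00109701 m = 1.0970 mm


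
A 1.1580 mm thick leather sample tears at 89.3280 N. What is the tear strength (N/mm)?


Formula: Tear strength = force / thickness
Substituting: Tear strength = 89.3280 / 1.1580
Result: 77.1399 N/mm


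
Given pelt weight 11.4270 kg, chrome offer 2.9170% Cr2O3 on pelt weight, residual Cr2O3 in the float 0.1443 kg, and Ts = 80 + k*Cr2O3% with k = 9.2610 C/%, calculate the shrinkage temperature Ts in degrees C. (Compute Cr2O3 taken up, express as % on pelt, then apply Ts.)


Offered = pelt * offer_pct / 100 = 11.4270 * 2.9170 / 100 = 0.3333 kg
Uptake = offered - residual = 0.3333 - 0.1443 = 0.1890 kg
Cr2O3% on pelt = uptake / pelt * 100 = 0.1890 / 11.4270 * 100 = 1.6542 %
Ts = 80 + k * Cr2O3% = 80 + 9.2610 * 1.6542 = 95.3196 C


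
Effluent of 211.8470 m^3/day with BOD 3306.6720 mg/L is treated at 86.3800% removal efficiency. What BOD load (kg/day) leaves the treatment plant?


Load_in = volume * conc / 1000 = 211.8470 * 3306.6720 / 1000 = 700.5085 kg/day
Removed = Load_in * eff / 100 = 700.5085 * 86.3800 / 100 = 605.0993 kg/day
Load_out = Load_in - Removed = 700.5085 - 605.0993 = 95.4093 kg/day


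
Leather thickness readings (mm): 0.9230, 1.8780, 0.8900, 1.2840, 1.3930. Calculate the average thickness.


Formula: Average = sum / n
Substituting: Average = 6.3680 / 5
Result: 1.2736 mm


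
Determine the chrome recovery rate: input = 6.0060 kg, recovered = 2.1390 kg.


Formula: Recovery = recovered / input * 100
Substituting: Recovery = 2.1390 / 6.0060 * 100
Result: 35.6144 %


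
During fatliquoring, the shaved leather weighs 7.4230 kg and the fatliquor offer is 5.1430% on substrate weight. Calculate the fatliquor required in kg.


Formula: Fat = substrate * pct / 100
Substituting: Fat = 7.4230 * 5.1430 / 100
Result: 0.3818 kg


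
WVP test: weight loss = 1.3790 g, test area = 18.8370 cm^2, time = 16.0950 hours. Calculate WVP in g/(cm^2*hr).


Formula: WVP = loss / (area * time)
Substituting: WVP = 1.3790 / (18.8370 * 16.0950)
Result: 0.00454843 g/(cm^2*hr)


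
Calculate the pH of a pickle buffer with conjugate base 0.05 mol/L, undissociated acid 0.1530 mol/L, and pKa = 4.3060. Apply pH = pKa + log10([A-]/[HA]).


ratio = [A-] / [HA] = 0.05 / 0.1530 = 0.3268
log10(ratio) = -0.4857
pH = pKa + log10(ratio) = 4.3060 - 0.4857 = 3.8203


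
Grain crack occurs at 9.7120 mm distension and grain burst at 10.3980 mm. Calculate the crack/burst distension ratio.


Formula: Ratio = crack / burst
Substituting: Ratio = 9.7120 / 10.3980
Result: 0.9340


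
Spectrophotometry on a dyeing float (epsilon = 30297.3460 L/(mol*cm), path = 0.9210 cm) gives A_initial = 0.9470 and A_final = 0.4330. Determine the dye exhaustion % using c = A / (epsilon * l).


c_initial = A_i / (epsilon * l) = 0.9470 / (30297.3460 * 0.9210) = 3.3938e-05 mol/L
c_final = A_f / (epsilon * l) = 0.4330 / (30297.3460 * 0.9210) = 1.5518e-05 mol/L
Exhaustion = (c_initial - c_final) / c_initial * 100 = (3.3938e-05 - 1.5518e-05) / 3.3938e-05 * 100 = 54.2767 %


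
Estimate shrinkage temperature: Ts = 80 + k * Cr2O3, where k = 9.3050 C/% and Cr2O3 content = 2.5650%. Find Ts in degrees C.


Formula: Ts = 80 + k * Cr2O3
Substituting: Ts = 80 + 9.3050 * 2.5650
Result: 103.8673 C


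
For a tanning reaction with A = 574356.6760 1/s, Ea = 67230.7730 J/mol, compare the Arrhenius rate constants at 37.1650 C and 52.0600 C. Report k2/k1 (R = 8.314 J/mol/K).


T1 = 37.1650 + 273.15 = 310.3150 K; T2 = 52.0600 + 273.15 = 325.2100 K
k1 = A * exp(-Ea/(R*T1)) = 574356.6760 * exp(-67230.7730/(8.314*310.3150)) = 2.7667e-06 1/s
k2 = A * exp(-Ea/(R*T2)) = 574356.6760 * exp(-67230.7730/(8.314*325.2100)) = 9.1266e-06 1/s
k2/k1 = 9.1266e-06 / 2.7667e-06 = 3.2987


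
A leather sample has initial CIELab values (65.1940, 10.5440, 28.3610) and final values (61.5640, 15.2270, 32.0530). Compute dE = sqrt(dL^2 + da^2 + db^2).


dL = -3.6300, da = 4.6830, db = 3.6920
dE = sqrt((-3.6300)^2 + 4.6830^2 + 3.6920^2) = 6.9813


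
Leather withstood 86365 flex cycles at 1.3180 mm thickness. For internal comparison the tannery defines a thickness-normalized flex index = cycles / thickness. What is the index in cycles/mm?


Formula: Index = cycles / thickness
Substituting: Index = 86365 / 1.3180
Result: 65527.3141 cycles/mm


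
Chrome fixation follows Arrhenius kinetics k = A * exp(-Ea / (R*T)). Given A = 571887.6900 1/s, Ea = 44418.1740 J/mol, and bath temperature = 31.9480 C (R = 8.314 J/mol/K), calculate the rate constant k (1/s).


T_K = T_C + 273.15 = 31.9480 + 273.15 = 305.0980 K
exponent = -Ea / (R * T_K) = -44418.1740 / (8.314 * 305.0980) = -17.5110
k = A * exp(exponent) = 571887.6900 * exp(-17.5110) = 0.0142028 1/s


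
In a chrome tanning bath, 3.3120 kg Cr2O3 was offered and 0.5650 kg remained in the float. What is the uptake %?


Formula: Uptake = (offered - residual) / offered * 100
Substituting: Uptake = (3.3120 - 0.5650) / 3.3120 * 100
Result: 82.9408 %


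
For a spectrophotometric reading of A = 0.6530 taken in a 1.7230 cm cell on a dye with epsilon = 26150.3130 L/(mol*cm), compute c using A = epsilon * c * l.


Formula: c = A / (epsilon * l)
Substituting: c = 0.6530 / (26150.3130 * 1.7230)
Result: 1.4493e-05 mol/L


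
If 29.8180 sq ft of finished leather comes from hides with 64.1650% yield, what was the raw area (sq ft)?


Formula: raw = finished * 100 / yield
Substituting: raw = 29.8180 * 100 / 64.1650
Result: 46.4708 sq ft


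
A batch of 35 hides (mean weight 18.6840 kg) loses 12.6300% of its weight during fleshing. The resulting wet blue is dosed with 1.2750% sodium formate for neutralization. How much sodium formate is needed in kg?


Total_raw = N * avg_wt = 35 * 18.6840 = 653.9400 kg
Substrate = Total_raw * (1 - loss/100) = 653.9400 * (1 - 12.6300/100) = 571.3474 kg
Neutralizer = Substrate * pct / 100 = 571.3474 * 1.2750 / 100 = 7.2847 kg


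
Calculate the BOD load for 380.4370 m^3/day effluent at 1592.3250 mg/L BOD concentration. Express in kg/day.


Formula: BOD_load = volume * conc / 1000
Substituting: BOD_load = 380.4370 * 1592.3250 / 1000
Result: 605.7793 kg/day


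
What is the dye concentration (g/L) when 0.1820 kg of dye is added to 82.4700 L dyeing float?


Formula: Conc = dye_mass(kg) / volume(L) * 1000
Substituting: Conc = 0.1820 / 82.4700 * 1000
Result: 2.2069 g/L


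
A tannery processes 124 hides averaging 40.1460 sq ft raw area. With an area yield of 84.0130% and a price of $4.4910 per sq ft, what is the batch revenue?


Raw_total = N * avg_area = 124 * 40.1460 = 4978.1040 sq ft
Finished = Raw_total * yield / 100 = 4978.1040 * 84.0130 / 100 = 4182.2545 sq ft
Value = Finished * price = 4182.2545 * 4.4910 = 18782.5050 $


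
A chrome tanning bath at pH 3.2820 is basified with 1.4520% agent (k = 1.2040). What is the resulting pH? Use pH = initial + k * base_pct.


Formula: pH_final = pH_initial + k * base_pct
Substituting: pH_final = 3.2820 + 1.2040 * 1.4520
Result: 5.0302


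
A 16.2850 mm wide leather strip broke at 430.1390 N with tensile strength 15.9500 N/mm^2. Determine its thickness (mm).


Formula: t = F / (TS * w)
Substituting: t = 430.1390 / (15.9500 * 16.2850)
Result: 1.6560 mm


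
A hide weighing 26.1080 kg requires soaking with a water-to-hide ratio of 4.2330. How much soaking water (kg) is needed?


Formula: Water = hide_weight * ratio
Substituting: Water = 26.1080 * 4.2330
Result: 110.5152 kg


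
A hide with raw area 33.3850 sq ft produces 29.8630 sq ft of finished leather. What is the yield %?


Formula: Yield = finished / raw * 100
Substituting: Yield = 29.8630 / 33.3850 * 100
Result: 89.4504 %


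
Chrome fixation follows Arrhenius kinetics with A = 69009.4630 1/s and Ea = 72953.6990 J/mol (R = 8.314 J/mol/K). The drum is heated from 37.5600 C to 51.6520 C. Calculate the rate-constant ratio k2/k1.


T1 = 37.5600 + 273.15 = 310.7100 K; T2 = 51.6520 + 273.15 = 324.8020 K
k1 = A * exp(-Ea/(R*T1)) = 69009.4630 * exp(-72953.6990/(8.314*310.7100)) = 3.7492e-08 1/s
k2 = A * exp(-Ea/(R*T2)) = 69009.4630 * exp(-72953.6990/(8.314*324.8020)) = 1.2767e-07 1/s
k2/k1 = 1.2767e-07 / 3.7492e-08 = 3.4051


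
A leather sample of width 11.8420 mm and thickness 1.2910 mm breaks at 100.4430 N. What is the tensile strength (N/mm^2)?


Formula: TS = force / (width * thickness)
Substituting: TS = 100.4430 / (11.8420 * 1.2910)
Result: 6.5700 N/mm^2


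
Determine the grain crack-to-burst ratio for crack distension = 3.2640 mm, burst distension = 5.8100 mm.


Formula: Ratio = crack / burst
Substituting: Ratio = 3.2640 / 5.8100
Result: 0.5618


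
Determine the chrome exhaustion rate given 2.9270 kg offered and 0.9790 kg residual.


Formula: Uptake = (offered - residual) / offered * 100
Substituting: Uptake = (2.9270 - 0.9790) / 2.9270 * 100
Result: 66.5528 %


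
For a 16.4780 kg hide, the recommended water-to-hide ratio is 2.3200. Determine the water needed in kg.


Formula: Water = hide_weight * ratio
Substituting: Water = 16.4780 * 2.3200
Result: 38.2290 kg


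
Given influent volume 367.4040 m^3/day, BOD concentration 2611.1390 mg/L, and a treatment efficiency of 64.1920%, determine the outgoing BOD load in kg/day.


Load_in = volume * conc / 1000 = 367.4040 * 2611.1390 / 1000 = 959.3429 kg/day
Removed = Load_in * eff / 100 = 959.3429 * 64.1920 / 100 = 615.8214 kg/day
Load_out = Load_in - Removed = 959.3429 - 615.8214 = 343.5215 kg/day


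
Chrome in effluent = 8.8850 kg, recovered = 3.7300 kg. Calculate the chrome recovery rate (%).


Formula: Recovery = recovered / input * 100
Substituting: Recovery = 3.7300 / 8.8850 * 100
Result: 41.9809 %


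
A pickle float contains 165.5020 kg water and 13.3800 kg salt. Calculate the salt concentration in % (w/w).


Formula: Conc = salt / (water + salt) * 100
Substituting: Conc = 13.3800 / (165.5020 + 13.3800) * 100
Result: 7.4798 %


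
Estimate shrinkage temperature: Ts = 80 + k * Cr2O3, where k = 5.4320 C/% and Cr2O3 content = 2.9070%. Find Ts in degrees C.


Formula: Ts = 80 + k * Cr2O3
Substituting: Ts = 80 + 5.4320 * 2.9070
Result: 95.7908 C


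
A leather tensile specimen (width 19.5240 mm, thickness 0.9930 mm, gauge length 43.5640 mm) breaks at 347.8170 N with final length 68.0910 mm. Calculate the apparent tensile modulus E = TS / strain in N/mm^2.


TS = F / (w * t) = 347.8170 / (19.5240 * 0.9930) = 17.9404 N/mm^2
strain = (Lf - L0) / L0 = (68.0910 - 43.5640) / 43.5640 = 0.5630
E = TS / strain = 17.9404 / 0.5630 = 31.8652 N/mm^2


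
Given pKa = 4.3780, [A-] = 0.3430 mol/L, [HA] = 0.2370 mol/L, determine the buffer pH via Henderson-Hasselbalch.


ratio = [A-] / [HA] = 0.3430 / 0.2370 = 1.4473
log10(ratio) = 0.1605
pH = pKa + log10(ratio) = 4.3780 + 0.1605 = 4.5385


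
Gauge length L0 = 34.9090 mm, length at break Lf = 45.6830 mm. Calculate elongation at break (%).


Formula: Elongation = (Lf - L0) / L0 * 100
Substituting: Elongation = (45.6830 - 34.9090) / 34.9090 * 100
Result: 30.8631 %


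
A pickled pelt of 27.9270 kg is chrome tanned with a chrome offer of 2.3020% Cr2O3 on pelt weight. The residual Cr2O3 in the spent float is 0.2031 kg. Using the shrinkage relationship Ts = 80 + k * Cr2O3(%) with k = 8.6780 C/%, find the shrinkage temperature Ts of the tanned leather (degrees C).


Offered = pelt * offer_pct / 100 = 27.9270 * 2.3020 / 100 = 0.6429 kg
Uptake = offered - residual = 0.6429 - 0.2031 = 0.4398 kg
Cr2O3% on pelt = uptake / pelt * 100 = 0.4398 / 27.9270 * 100 = 1.5747 %
Ts = 80 + k * Cr2O3% = 80 + 8.6780 * 1.5747 = 93.6657 C


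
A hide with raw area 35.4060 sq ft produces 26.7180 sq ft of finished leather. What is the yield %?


Formula: Yield = finished / raw * 100
Substituting: Yield = 26.7180 / 35.4060 * 100
Result: 75.4618 %


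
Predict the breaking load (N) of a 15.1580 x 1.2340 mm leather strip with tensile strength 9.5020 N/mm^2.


Formula: F = TS * w * t
Substituting: F = 9.5020 * 15.1580 * 1.2340
Result: 177.7346 N


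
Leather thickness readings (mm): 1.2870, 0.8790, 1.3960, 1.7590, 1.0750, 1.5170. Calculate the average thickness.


Formula: Average = sum / n
Substituting: Average = 7.9130 / 6
Result: 1.3188 mm


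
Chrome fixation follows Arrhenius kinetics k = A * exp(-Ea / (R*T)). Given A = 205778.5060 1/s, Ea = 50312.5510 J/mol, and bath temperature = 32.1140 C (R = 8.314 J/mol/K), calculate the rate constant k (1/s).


T_K = T_C + 273.15 = 32.1140 + 273.15 = 305.2640 K
exponent = -Ea / (R * T_K) = -50312.5510 / (8.314 * 305.2640) = -19.8240
k = A * exp(exponent) = 205778.5060 * exp(-19.8240) = 5.0577e-04 1/s


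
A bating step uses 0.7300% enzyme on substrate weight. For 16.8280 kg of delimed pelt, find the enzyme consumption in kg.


Formula: Enzyme = substrate * pct / 100
Substituting: Enzyme = 16.8280 * 0.7300 / 100
Result: 0.1228 kg


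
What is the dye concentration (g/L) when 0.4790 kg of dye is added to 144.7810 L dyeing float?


Formula: Conc = dye_mass(kg) / volume(L) * 1000
Substituting: Conc = 0.4790 / 144.7810 * 1000
Result: 3.3084 g/L


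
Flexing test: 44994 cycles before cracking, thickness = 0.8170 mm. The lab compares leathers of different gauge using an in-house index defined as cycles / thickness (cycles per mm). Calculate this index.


Formula: Index = cycles / thickness
Substituting: Index = 44994 / 0.8170
Result: 55072.2154 cycles/mm


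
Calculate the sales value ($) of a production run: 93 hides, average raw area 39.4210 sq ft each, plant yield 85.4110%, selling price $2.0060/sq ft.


Raw_total = N * avg_area = 93 * 39.4210 = 3666.1530 sq ft
Finished = Raw_total * yield / 100 = 3666.1530 * 85.4110 / 100 = 3131.2979 sq ft
Value = Finished * price = 3131.2979 * 2.0060 = 6281.3837 $


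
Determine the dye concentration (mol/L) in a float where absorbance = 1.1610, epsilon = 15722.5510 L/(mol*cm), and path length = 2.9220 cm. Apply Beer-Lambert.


Formula: c = A / (epsilon * l)
Substituting: c = 1.1610 / (15722.5510 * 2.9220)
Result: 2.5271e-05 mol/L


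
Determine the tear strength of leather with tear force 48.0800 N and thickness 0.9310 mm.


Formula: Tear strength = force / thickness
Substituting: Tear strength = 48.0800 / 0.9310
Result: 51.6434 N/mm


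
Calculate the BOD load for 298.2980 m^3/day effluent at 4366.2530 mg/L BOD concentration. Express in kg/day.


Formula: BOD_load = volume * conc / 1000
Substituting: BOD_load = 298.2980 * 4366.2530 / 1000
Result: 1302.4445 kg/day


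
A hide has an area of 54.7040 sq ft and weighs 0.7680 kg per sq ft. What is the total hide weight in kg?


Formula: Weight = area * weight_per_sqft
Substituting: Weight = 54.7040 * 0.7680
Result: 42.0127 kg


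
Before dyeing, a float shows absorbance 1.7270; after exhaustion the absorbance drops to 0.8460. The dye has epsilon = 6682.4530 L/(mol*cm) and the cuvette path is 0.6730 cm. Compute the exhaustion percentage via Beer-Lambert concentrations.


c_initial = A_i / (epsilon * l) = 1.7270 / (6682.4530 * 0.6730) = 3.8401e-04 mol/L
c_final = A_f / (epsilon * l) = 0.8460 / (6682.4530 * 0.6730) = 1.8811e-04 mol/L
Exhaustion = (c_initial - c_final) / c_initial * 100 = (3.8401e-04 - 1.8811e-04) / 3.8401e-04 * 100 = 51.0133 %


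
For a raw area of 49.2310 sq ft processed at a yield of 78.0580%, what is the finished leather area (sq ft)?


Formula: finished = raw * yield / 100
Substituting: finished = 49.2310 * 78.0580 / 100
Result: 38.4287 sq ft


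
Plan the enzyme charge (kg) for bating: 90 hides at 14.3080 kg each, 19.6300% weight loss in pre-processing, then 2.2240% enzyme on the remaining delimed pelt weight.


Total_raw = N * avg_wt = 90 * 14.3080 = 1287.7200 kg
Substrate = Total_raw * (1 - loss/100) = 1287.7200 * (1 - 19.6300/100) = 1034.9406 kg
Enzyme = Substrate * pct / 100 = 1034.9406 * 2.2240 / 100 = 23.0171 kg


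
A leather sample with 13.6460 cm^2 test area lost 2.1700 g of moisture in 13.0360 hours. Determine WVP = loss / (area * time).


Formula: WVP = loss / (area * time)
Substituting: WVP = 2.1700 / (13.6460 * 13.0360)
Result: 0.0121986 g/(cm^2*hr)


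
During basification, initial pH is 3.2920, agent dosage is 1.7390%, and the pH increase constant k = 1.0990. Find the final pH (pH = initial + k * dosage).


Formula: pH_final = pH_initial + k * base_pct
Substituting: pH_final = 3.2920 + 1.0990 * 1.7390
Result: 5.2032


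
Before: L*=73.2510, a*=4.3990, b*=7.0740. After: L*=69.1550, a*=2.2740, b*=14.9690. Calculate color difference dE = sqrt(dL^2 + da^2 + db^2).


dL = -4.0960, da = -2.1250, db = 7.8950
dE = sqrt((-4.0960)^2 + (-2.1250)^2 + 7.8950^2) = 9.1446


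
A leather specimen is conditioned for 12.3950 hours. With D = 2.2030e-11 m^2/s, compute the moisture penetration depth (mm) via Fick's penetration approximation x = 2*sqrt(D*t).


t = 12.3950 hr * 3600 = 44622.0000 s
D * t = 2.2030e-11 * 44622.0000 = 9.8302e-07
x = 2 * sqrt(D*t) = 2 * sqrt(9.8302e-07) = 0.00198295 m = 1.9829 mm


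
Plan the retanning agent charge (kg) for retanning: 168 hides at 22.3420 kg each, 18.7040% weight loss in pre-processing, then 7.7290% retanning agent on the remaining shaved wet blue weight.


Total_raw = N * avg_wt = 168 * 22.3420 = 3753.4560 kg
Substrate = Total_raw * (1 - loss/100) = 3753.4560 * (1 - 18.7040/100) = 3051.4096 kg
Retan = Substrate * pct / 100 = 3051.4096 * 7.7290 / 100 = 235.8434 kg


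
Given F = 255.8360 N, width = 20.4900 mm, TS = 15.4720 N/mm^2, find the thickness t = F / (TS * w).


Formula: t = F / (TS * w)
Substituting: t = 255.8360 / (15.4720 * 20.4900)
Result: 0.8070 mm


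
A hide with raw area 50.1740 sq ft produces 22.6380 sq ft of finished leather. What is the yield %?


Formula: Yield = finished / raw * 100
Substituting: Yield = 22.6380 / 50.1740 * 100
Result: 45.1190 %


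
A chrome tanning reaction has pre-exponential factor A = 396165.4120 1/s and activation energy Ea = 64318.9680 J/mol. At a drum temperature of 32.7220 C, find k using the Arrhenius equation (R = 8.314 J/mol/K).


T_K = T_C + 273.15 = 32.7220 + 273.15 = 305.8720 K
exponent = -Ea / (R * T_K) = -64318.9680 / (8.314 * 305.8720) = -25.2924
k = A * exp(exponent) = 396165.4120 * exp(-25.2924) = 4.1072e-06 1/s


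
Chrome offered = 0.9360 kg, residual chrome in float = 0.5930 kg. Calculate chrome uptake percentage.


Formula: Uptake = (offered - residual) / offered * 100
Substituting: Uptake = (0.9360 - 0.5930) / 0.9360 * 100
Result: 36.6453 %


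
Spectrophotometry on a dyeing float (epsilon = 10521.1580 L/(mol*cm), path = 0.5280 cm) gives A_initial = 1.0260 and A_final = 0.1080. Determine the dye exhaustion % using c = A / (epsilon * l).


c_initial = A_i / (epsilon * l) = 1.0260 / (10521.1580 * 0.5280) = 1.8469e-04 mol/L
c_final = A_f / (epsilon * l) = 0.1080 / (10521.1580 * 0.5280) = 1.9441e-05 mol/L
Exhaustion = (c_initial - c_final) / c_initial * 100 = (1.8469e-04 - 1.9441e-05) / 1.8469e-04 * 100 = 89.4737 %


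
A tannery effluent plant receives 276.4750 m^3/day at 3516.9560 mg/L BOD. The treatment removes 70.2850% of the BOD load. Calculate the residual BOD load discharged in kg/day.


Load_in = volume * conc / 1000 = 276.4750 * 3516.9560 / 1000 = 972.3504 kg/day
Removed = Load_in * eff / 100 = 972.3504 * 70.2850 / 100 = 683.4165 kg/day
Load_out = Load_in - Removed = 972.3504 - 683.4165 = 288.9339 kg/day


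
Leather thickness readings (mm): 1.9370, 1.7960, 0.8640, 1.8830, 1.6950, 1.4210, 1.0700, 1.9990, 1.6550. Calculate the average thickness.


Formula: Average = sum / n
Substituting: Average = 14.3200 / 9
Result: 1.5911 mm


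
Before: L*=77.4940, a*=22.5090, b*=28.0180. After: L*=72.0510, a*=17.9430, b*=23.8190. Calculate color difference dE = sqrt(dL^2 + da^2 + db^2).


dL = -5.4430, da = -4.5660, db = -4.1990
dE = sqrt((-5.4430)^2 + (-4.5660)^2 + (-4.1990)^2) = 8.2526


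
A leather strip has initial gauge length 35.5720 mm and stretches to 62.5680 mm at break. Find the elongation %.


Formula: Elongation = (Lf - L0) / L0 * 100
Substituting: Elongation = (62.5680 - 35.5720) / 35.5720 * 100
Result: 75.8912 %


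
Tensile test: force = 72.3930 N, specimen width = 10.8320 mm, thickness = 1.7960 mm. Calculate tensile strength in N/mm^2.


Formula: TS = force / (width * thickness)
Substituting: TS = 72.3930 / (10.8320 * 1.7960)
Result: 3.7212 N/mm^2


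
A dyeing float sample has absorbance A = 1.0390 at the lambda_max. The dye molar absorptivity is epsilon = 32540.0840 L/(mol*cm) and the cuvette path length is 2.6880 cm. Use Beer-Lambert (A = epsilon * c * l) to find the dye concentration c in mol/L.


Formula: c = A / (epsilon * l)
Substituting: c = 1.0390 / (32540.0840 * 2.6880)
Result: 1.1879e-05 mol/L


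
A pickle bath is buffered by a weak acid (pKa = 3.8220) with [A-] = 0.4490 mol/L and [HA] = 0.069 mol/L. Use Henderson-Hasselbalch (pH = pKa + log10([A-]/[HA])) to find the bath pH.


ratio = [A-] / [HA] = 0.4490 / 0.069 = 6.5072
log10(ratio) = 0.8134
pH = pKa + log10(ratio) = 3.8220 + 0.8134 = 4.6354


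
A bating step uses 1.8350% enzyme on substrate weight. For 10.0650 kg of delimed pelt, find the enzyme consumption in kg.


Formula: Enzyme = substrate * pct / 100
Substituting: Enzyme = 10.0650 * 1.8350 / 100
Result: 0.1847 kg


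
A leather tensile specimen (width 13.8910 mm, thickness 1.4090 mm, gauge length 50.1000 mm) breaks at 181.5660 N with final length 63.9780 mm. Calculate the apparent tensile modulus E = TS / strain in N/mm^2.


TS = F / (w * t) = 181.5660 / (13.8910 * 1.4090) = 9.2766 N/mm^2
strain = (Lf - L0) / L0 = (63.9780 - 50.1000) / 50.1000 = 0.2770
E = TS / strain = 9.2766 / 0.2770 = 33.4889 N/mm^2


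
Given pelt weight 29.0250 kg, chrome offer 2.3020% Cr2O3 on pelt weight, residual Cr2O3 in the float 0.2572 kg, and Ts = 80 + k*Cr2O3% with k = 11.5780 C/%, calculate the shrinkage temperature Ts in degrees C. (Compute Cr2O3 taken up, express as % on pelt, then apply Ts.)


Offered = pelt * offer_pct / 100 = 29.0250 * 2.3020 / 100 = 0.6682 kg
Uptake = offered - residual = 0.6682 - 0.2572 = 0.4110 kg
Cr2O3% on pelt = uptake / pelt * 100 = 0.4110 / 29.0250 * 100 = 1.4159 %
Ts = 80 + k * Cr2O3% = 80 + 11.5780 * 1.4159 = 96.3929 C


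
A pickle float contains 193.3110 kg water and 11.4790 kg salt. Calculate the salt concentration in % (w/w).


Formula: Conc = salt / (water + salt) * 100
Substituting: Conc = 11.4790 / (193.3110 + 11.4790) * 100
Result: 5.6053 %


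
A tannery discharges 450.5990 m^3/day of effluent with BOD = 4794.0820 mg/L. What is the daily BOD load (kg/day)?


Formula: BOD_load = volume * conc / 1000
Substituting: BOD_load = 450.5990 * 4794.0820 / 1000
Result: 2160.2086 kg/day


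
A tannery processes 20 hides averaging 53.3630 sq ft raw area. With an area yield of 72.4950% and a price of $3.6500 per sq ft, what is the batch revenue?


Raw_total = N * avg_area = 20 * 53.3630 = 1067.2600 sq ft
Finished = Raw_total * yield / 100 = 1067.2600 * 72.4950 / 100 = 773.7101 sq ft
Value = Finished * price = 773.7101 * 3.6500 = 2824.0420 $


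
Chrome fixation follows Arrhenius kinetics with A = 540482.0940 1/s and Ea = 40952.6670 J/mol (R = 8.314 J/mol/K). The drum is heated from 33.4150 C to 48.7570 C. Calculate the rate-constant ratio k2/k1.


T1 = 33.4150 + 273.15 = 306.5650 K; T2 = 48.7570 + 273.15 = 321.9070 K
k1 = A * exp(-Ea/(R*T1)) = 540482.0940 * exp(-40952.6670/(8.314*306.5650)) = 0.0568505 1/s
k2 = A * exp(-Ea/(R*T2)) = 540482.0940 * exp(-40952.6670/(8.314*321.9070)) = 0.1223 1/s
k2/k1 = 0.1223 / 0.0568505 = 2.1507


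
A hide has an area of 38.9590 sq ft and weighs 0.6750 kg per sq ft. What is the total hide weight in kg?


Formula: Weight = area * weight_per_sqft
Substituting: Weight = 38.9590 * 0.6750
Result: 26.2973 kg


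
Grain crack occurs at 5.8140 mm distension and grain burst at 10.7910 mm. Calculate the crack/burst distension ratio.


Formula: Ratio = crack / burst
Substituting: Ratio = 5.8140 / 10.7910
Result: 0.5388


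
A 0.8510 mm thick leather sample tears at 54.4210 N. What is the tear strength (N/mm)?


Formula: Tear strength = force / thickness
Substituting: Tear strength = 54.4210 / 0.8510
Result: 63.9495 N/mm


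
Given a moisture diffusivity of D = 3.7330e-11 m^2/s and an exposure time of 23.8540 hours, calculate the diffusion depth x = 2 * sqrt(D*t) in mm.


t = 23.8540 hr * 3600 = 85874.4000 s
D * t = 3.7330e-11 * 85874.4000 = 3.2057e-06
x = 2 * sqrt(D*t) = 2 * sqrt(3.2057e-06) = 0.00358089 m = 3.5809 mm


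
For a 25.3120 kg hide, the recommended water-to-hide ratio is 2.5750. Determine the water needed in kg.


Formula: Water = hide_weight * ratio
Substituting: Water = 25.3120 * 2.5750
Result: 65.1784 kg


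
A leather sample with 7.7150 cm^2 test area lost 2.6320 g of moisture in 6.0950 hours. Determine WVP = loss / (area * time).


Formula: WVP = loss / (area * time)
Substituting: WVP = 2.6320 / (7.7150 * 6.0950)
Result: 0.0559727 g/(cm^2*hr)


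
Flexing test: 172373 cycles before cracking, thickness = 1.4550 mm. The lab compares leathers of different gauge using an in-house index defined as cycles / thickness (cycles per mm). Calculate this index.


Formula: Index = cycles / thickness
Substituting: Index = 172373 / 1.4550
Result: 118469.4158 cycles/mm


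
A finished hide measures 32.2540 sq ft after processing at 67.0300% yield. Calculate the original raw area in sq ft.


Formula: raw = finished * 100 / yield
Substituting: raw = 32.2540 * 100 / 67.0300
Result: 48.1188 sq ft


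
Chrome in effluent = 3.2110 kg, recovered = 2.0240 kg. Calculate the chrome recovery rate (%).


Formula: Recovery = recovered / input * 100
Substituting: Recovery = 2.0240 / 3.2110 * 100
Result: 63.0333 %


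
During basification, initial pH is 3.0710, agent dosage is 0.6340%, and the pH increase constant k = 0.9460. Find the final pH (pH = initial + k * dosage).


Formula: pH_final = pH_initial + k * base_pct
Substituting: pH_final = 3.0710 + 0.9460 * 0.6340
Result: 3.6708


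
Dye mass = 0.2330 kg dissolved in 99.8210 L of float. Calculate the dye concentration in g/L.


Formula: Conc = dye_mass(kg) / volume(L) * 1000
Substituting: Conc = 0.2330 / 99.8210 * 1000
Result: 2.3342 g/L


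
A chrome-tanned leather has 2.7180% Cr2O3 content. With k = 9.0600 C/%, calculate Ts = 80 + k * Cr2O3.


Formula: Ts = 80 + k * Cr2O3
Substituting: Ts = 80 + 9.0600 * 2.7180
Result: 104.6251 C


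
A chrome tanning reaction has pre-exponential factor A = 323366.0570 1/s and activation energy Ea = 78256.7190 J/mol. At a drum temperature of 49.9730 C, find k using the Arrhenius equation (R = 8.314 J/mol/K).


T_K = T_C + 273.15 = 49.9730 + 273.15 = 323.1230 K
exponent = -Ea / (R * T_K) = -78256.7190 / (8.314 * 323.1230) = -29.1302
k = A * exp(exponent) = 323366.0570 * exp(-29.1302) = 7.2211e-08 1/s


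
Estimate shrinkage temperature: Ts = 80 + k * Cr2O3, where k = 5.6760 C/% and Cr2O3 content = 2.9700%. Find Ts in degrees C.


Formula: Ts = 80 + k * Cr2O3
Substituting: Ts = 80 + 5.6760 * 2.9700
Result: 96.8577 C


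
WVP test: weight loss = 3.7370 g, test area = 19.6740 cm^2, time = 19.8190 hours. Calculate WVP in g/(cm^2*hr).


Formula: WVP = loss / (area * time)
Substituting: WVP = 3.7370 / (19.6740 * 19.8190)
Result: 0.00958404 g/(cm^2*hr)


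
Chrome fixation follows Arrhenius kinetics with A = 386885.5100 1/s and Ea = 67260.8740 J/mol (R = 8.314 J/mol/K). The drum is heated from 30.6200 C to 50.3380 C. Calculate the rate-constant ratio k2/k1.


T1 = 30.6200 + 273.15 = 303.7700 K; T2 = 50.3380 + 273.15 = 323.4880 K
k1 = A * exp(-Ea/(R*T1)) = 386885.5100 * exp(-67260.8740/(8.314*303.7700)) = 1.0504e-06 1/s
k2 = A * exp(-Ea/(R*T2)) = 386885.5100 * exp(-67260.8740/(8.314*323.4880)) = 5.3255e-06 1/s
k2/k1 = 5.3255e-06 / 1.0504e-06 = 5.0700


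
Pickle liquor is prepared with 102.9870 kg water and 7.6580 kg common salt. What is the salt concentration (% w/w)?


Formula: Conc = salt / (water + salt) * 100
Substituting: Conc = 7.6580 / (102.9870 + 7.6580) * 100
Result: 6.9212 %


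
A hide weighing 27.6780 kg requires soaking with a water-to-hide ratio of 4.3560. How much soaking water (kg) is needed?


Formula: Water = hide_weight * ratio
Substituting: Water = 27.6780 * 4.3560
Result: 120.5654 kg


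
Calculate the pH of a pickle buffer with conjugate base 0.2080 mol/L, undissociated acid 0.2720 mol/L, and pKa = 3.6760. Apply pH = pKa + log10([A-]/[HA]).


ratio = [A-] / [HA] = 0.2080 / 0.2720 = 0.7647
log10(ratio) = -0.1165
pH = pKa + log10(ratio) = 3.6760 - 0.1165 = 3.5595


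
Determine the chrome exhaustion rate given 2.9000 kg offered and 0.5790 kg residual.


Formula: Uptake = (offered - residual) / offered * 100
Substituting: Uptake = (2.9000 - 0.5790) / 2.9000 * 100
Result: 80.0345 %


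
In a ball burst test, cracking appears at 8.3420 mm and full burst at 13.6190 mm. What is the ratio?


Formula: Ratio = crack / burst
Substituting: Ratio = 8.3420 / 13.6190
Result: 0.6125


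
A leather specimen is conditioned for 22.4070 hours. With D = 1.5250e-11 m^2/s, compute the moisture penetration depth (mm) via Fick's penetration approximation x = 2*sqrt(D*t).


t = 22.4070 hr * 3600 = 80665.2000 s
D * t = 1.5250e-11 * 80665.2000 = 1.2301e-06
x = 2 * sqrt(D*t) = 2 * sqrt(1.2301e-06) = 0.00221824 m = 2.2182 mm


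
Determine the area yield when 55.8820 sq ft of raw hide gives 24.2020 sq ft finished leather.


Formula: Yield = finished / raw * 100
Substituting: Yield = 24.2020 / 55.8820 * 100
Result: 43.3091 %


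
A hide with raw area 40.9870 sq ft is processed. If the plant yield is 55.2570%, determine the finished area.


Formula: finished = raw * yield / 100
Substituting: finished = 40.9870 * 55.2570 / 100
Result: 22.6482 sq ft


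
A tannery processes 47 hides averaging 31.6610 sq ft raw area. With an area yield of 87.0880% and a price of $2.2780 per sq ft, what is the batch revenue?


Raw_total = N * avg_area = 47 * 31.6610 = 1488.0670 sq ft
Finished = Raw_total * yield / 100 = 1488.0670 * 87.0880 / 100 = 1295.9278 sq ft
Value = Finished * price = 1295.9278 * 2.2780 = 2952.1235 $


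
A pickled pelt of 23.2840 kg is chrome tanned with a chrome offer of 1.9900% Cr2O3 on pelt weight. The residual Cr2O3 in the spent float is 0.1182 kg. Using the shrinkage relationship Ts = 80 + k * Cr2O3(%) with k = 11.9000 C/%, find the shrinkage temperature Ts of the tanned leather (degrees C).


Offered = pelt * offer_pct / 100 = 23.2840 * 1.9900 / 100 = 0.4634 kg
Uptake = offered - residual = 0.4634 - 0.1182 = 0.3452 kg
Cr2O3% on pelt = uptake / pelt * 100 = 0.3452 / 23.2840 * 100 = 1.4824 %
Ts = 80 + k * Cr2O3% = 80 + 11.9000 * 1.4824 = 97.6400 C


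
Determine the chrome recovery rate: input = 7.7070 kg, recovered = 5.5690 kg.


Formula: Recovery = recovered / input * 100
Substituting: Recovery = 5.5690 / 7.7070 * 100
Result: 72.2590 %


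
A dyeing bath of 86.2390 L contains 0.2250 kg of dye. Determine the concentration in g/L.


Formula: Conc = dye_mass(kg) / volume(L) * 1000
Substituting: Conc = 0.2250 / 86.2390 * 1000
Result: 2.6090 g/L


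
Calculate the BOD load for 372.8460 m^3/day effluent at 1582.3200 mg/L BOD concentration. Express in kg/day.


Formula: BOD_load = volume * conc / 1000
Substituting: BOD_load = 372.8460 * 1582.3200 / 1000
Result: 589.9617 kg/day


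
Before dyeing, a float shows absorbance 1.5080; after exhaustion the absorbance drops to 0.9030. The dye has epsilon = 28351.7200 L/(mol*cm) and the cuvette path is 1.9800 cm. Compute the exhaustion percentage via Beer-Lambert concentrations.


c_initial = A_i / (epsilon * l) = 1.5080 / (28351.7200 * 1.9800) = 2.6863e-05 mol/L
c_final = A_f / (epsilon * l) = 0.9030 / (28351.7200 * 1.9800) = 1.6086e-05 mol/L
Exhaustion = (c_initial - c_final) / c_initial * 100 = (2.6863e-05 - 1.6086e-05) / 2.6863e-05 * 100 = 40.1194 %


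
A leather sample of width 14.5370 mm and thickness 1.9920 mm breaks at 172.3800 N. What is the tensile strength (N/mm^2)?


Formula: TS = force / (width * thickness)
Substituting: TS = 172.3800 / (14.5370 * 1.9920)
Result: 5.9528 N/mm^2


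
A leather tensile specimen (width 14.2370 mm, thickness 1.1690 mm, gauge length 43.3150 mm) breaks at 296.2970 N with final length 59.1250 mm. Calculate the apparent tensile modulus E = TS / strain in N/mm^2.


TS = F / (w * t) = 296.2970 / (14.2370 * 1.1690) = 17.8030 N/mm^2
strain = (Lf - L0) / L0 = (59.1250 - 43.3150) / 43.3150 = 0.3650
E = TS / strain = 17.8030 / 0.3650 = 48.7754 N/mm^2


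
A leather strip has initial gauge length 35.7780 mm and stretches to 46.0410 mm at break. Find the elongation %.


Formula: Elongation = (Lf - L0) / L0 * 100
Substituting: Elongation = (46.0410 - 35.7780) / 35.7780 * 100
Result: 28.6852 %


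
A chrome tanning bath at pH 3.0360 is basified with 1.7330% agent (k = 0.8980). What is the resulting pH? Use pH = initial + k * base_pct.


Formula: pH_final = pH_initial + k * base_pct
Substituting: pH_final = 3.0360 + 0.8980 * 1.7330
Result: 4.5922


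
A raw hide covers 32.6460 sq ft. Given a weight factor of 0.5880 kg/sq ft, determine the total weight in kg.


Formula: Weight = area * weight_per_sqft
Substituting: Weight = 32.6460 * 0.5880
Result: 19.1958 kg


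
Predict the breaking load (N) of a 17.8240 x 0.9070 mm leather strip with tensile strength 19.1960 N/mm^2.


Formula: F = TS * w * t
Substituting: F = 19.1960 * 17.8240 * 0.9070
Result: 310.3296 N


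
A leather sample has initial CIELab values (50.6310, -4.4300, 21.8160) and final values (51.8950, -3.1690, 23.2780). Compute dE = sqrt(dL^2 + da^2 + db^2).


dL = 1.2640, da = 1.2610, db = 1.4620
dE = sqrt(1.2640^2 + 1.2610^2 + 1.4620^2) = 2.3077


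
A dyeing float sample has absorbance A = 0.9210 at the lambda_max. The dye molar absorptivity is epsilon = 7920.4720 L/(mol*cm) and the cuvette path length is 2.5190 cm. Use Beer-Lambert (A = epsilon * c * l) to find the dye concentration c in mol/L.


Formula: c = A / (epsilon * l)
Substituting: c = 0.9210 / (7920.4720 * 2.5190)
Result: 4.6162e-05 mol/L


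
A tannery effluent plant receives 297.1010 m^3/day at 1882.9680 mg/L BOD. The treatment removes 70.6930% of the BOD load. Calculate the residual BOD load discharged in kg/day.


Load_in = volume * conc / 1000 = 297.1010 * 1882.9680 / 1000 = 559.4317 kg/day
Removed = Load_in * eff / 100 = 559.4317 * 70.6930 / 100 = 395.4790 kg/day
Load_out = Load_in - Removed = 559.4317 - 395.4790 = 163.9526 kg/day


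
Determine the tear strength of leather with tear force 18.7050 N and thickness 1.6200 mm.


Formula: Tear strength = force / thickness
Substituting: Tear strength = 18.7050 / 1.6200
Result: 11.5463 N/mm


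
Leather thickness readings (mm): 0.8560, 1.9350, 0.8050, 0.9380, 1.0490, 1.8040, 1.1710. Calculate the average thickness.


Formula: Average = sum / n
Substituting: Average = 8.5580 / 7
Result: 1.2226 mm


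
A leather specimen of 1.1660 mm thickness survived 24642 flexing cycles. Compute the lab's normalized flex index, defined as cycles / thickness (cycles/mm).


Formula: Index = cycles / thickness
Substituting: Index = 24642 / 1.1660
Result: 21133.7907 cycles/mm
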